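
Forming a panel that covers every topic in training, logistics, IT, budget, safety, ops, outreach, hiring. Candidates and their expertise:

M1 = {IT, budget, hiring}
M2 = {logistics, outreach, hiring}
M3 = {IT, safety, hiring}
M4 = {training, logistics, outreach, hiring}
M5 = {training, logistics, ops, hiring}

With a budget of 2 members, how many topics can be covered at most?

6

Choosing M1, M4 covers {training, logistics, IT, budget, outreach, hiring} — 6 topics.
No choice of 2 members does better; here safety, ops are left uncovered.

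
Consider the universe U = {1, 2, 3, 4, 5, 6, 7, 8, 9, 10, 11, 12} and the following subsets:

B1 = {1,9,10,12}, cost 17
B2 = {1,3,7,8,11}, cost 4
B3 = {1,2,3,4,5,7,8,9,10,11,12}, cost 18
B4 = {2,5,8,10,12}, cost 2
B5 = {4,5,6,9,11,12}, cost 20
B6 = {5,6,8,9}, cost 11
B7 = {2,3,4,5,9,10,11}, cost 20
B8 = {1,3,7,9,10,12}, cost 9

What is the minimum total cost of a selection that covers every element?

B2, B4, B5 cover every element at cost 4 + 2 + 20 = 26.
Any cover uses at least 2 sets; among all covering selections none totals below 26.
Greedy by coverage-per-cost would pick B4, B2, B6, B3 for 35 — worse than the optimum 26.

26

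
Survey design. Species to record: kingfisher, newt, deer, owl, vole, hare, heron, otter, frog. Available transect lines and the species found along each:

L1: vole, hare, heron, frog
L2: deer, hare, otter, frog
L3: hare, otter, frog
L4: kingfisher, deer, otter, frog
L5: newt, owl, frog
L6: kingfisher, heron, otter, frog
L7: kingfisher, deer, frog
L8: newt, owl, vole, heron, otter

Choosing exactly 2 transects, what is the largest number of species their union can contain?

Choosing L2, L8 covers {newt, deer, owl, vole, hare, heron, otter, frog} — 8 species.
No choice of 2 transects does better; here kingfisher is left uncovered.

8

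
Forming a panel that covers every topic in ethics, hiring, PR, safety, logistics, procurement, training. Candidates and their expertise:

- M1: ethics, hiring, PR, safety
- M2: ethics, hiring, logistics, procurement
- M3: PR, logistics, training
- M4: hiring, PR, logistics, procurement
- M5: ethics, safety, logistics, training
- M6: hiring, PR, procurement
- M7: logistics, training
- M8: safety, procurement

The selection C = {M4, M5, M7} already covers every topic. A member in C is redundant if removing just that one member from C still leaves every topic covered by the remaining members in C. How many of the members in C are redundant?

Drop M4: hiring, PR, procurement uncovered — not redundant.
Drop M5: ethics, safety uncovered — not redundant.
Drop M7: the rest still cover every topic — redundant.
1 redundant: M7.

1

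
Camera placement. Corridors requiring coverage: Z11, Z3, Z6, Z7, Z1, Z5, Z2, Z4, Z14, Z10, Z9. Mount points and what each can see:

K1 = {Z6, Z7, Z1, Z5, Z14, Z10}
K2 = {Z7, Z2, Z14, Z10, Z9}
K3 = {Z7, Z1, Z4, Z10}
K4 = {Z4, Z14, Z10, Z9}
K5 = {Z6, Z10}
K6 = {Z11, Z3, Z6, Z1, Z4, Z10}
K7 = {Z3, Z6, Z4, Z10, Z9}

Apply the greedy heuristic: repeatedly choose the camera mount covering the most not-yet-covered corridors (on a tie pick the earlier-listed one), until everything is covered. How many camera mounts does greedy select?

3

Pick 1: K1 covers 6 new corridors (Z6, Z7, Z1, Z5, Z14, Z10).
Pick 2: K6 covers 3 new corridors (Z11, Z3, Z4).
Pick 3: K2 covers 2 new corridors (Z2, Z9).
Greedy uses 3 camera mounts.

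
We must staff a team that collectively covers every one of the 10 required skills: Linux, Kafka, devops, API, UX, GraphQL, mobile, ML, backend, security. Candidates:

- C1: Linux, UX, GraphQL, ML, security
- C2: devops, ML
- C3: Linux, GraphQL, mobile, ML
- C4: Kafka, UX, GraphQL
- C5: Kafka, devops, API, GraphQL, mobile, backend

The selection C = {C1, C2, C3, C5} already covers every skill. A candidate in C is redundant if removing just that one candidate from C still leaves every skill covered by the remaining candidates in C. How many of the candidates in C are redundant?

2

Drop C1: UX, security uncovered — not redundant.
Drop C2: the rest still cover every skill — redundant.
Drop C3: the rest still cover every skill — redundant.
Drop C5: Kafka, API, backend uncovered — not redundant.
2 redundant: C2, C3.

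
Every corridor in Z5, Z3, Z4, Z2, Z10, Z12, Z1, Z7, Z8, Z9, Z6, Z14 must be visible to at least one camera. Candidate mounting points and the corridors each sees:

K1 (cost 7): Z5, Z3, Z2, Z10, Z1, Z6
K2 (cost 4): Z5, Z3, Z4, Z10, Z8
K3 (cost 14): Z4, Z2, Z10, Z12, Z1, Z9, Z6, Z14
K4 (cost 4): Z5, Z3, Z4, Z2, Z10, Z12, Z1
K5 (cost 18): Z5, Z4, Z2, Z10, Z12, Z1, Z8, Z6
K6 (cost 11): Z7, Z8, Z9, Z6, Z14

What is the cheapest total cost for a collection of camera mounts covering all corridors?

K4, K6 cover every corridor at cost 4 + 11 = 15.
Any cover uses at least 2 camera mounts; among all covering selections none totals below 15.

15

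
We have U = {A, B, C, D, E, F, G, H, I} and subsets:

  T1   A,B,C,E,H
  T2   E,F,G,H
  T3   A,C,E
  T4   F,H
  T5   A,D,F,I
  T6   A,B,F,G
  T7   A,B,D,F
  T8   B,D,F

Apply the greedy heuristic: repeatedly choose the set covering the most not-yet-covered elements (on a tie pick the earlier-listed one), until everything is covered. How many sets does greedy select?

Pick 1: T1 covers 5 new elements (A, B, C, E, H).
Pick 2: T5 covers 3 new elements (D, F, I).
Pick 3: T2 covers 1 new elements (G).
Greedy uses 3 sets.

3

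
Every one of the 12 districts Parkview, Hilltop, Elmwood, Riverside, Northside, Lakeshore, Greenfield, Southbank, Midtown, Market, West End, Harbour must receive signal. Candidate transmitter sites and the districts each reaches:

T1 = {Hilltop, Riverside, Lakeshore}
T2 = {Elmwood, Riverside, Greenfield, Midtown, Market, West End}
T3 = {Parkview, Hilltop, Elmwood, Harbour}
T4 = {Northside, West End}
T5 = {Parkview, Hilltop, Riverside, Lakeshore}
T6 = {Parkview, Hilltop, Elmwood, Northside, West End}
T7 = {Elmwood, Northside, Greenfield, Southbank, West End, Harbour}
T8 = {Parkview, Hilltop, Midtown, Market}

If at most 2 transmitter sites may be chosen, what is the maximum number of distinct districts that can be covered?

10

Choosing T5, T7 covers {Parkview, Hilltop, Elmwood, Riverside, Northside, Lakeshore, Greenfield, Southbank, West End, Harbour} — 10 districts.
No choice of 2 transmitter sites does better; here Midtown, Market are left uncovered.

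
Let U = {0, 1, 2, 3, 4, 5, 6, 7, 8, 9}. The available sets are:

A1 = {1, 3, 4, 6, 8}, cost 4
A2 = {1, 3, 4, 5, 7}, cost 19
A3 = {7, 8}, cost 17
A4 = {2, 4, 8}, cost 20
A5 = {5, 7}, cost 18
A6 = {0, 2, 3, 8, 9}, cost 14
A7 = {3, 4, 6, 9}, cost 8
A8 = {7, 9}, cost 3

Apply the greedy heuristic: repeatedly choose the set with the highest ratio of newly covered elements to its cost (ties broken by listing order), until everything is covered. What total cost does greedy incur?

39

Pick 1: A1 adds 5 new (1, 3, 4, 6, 8) at cost 4 (ratio 5/4).
Pick 2: A8 adds 2 new (7, 9) at cost 3 (ratio 2/3).
Pick 3: A6 adds 2 new (0, 2) at cost 14 (ratio 2/14).
Pick 4: A5 adds 1 new (5) at cost 18 (ratio 1/18).
Greedy total cost: 4 + 3 + 14 + 18 = 39. (The true optimum is 36, so greedy overshoots here.)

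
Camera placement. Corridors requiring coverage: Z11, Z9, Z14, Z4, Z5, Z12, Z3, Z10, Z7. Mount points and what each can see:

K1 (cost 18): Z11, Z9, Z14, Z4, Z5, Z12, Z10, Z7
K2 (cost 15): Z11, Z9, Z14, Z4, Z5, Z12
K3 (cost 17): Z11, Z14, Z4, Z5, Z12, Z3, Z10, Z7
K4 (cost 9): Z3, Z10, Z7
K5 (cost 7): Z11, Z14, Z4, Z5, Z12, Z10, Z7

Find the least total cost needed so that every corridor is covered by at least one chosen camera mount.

K2, K4 cover every corridor at cost 15 + 9 = 24.
Any cover uses at least 2 camera mounts; among all covering selections none totals below 24.

24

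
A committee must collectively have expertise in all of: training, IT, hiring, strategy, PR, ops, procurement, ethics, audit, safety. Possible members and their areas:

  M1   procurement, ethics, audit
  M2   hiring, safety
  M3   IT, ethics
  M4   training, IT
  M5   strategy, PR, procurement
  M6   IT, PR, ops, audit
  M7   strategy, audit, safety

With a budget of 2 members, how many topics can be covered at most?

Choosing M1, M6 covers {IT, PR, ops, procurement, ethics, audit} — 6 topics.
No choice of 2 members does better; here training, hiring, strategy, safety are left uncovered.

6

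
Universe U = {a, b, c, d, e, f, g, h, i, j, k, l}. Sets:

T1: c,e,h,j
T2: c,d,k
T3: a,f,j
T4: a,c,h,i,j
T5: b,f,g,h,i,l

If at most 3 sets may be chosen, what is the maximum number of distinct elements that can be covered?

Choosing T1, T2, T5 covers {b, c, d, e, f, g, h, i, j, k, l} — 11 elements.
No choice of 3 sets does better; here a is left uncovered.

11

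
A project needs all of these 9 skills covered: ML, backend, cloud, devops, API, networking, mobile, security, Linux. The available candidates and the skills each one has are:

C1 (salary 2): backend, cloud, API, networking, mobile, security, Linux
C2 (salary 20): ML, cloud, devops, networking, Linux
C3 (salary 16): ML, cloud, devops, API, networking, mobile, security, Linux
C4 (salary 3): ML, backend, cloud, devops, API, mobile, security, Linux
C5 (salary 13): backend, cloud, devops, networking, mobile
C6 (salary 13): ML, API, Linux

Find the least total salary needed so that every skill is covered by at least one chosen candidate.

C1, C4 cover every skill at salary 2 + 3 = 5.
Any cover uses at least 2 candidates; among all covering selections none totals below 5.

5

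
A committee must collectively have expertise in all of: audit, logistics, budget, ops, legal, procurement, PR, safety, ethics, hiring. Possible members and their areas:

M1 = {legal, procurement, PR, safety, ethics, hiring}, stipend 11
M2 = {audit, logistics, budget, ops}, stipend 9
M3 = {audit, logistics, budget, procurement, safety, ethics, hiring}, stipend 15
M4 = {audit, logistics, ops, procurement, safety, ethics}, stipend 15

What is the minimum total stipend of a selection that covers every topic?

20

M1, M2 cover every topic at stipend 11 + 9 = 20.
Any cover uses at least 2 members; among all covering selections none totals below 20.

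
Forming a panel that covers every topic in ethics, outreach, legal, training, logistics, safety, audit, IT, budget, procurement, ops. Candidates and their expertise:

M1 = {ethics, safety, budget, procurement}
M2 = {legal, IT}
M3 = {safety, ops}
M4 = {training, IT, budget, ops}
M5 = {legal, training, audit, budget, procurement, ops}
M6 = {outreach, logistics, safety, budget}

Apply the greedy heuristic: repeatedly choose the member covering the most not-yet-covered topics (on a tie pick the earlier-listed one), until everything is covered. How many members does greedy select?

4

Pick 1: M5 covers 6 new topics (legal, training, audit, budget, procurement, ops).
Pick 2: M6 covers 3 new topics (outreach, logistics, safety).
Pick 3: M1 covers 1 new topics (ethics).
Pick 4: M2 covers 1 new topics (IT).
Greedy uses 4 members.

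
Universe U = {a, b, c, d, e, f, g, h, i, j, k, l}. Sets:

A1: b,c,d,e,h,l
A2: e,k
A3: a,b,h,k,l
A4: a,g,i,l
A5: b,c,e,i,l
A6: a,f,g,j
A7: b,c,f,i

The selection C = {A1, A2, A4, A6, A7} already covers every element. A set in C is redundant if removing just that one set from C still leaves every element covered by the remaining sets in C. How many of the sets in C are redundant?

Drop A1: d, h uncovered — not redundant.
Drop A2: k uncovered — not redundant.
Drop A4: the rest still cover every element — redundant.
Drop A6: j uncovered — not redundant.
Drop A7: the rest still cover every element — redundant.
2 redundant: A4, A7.

2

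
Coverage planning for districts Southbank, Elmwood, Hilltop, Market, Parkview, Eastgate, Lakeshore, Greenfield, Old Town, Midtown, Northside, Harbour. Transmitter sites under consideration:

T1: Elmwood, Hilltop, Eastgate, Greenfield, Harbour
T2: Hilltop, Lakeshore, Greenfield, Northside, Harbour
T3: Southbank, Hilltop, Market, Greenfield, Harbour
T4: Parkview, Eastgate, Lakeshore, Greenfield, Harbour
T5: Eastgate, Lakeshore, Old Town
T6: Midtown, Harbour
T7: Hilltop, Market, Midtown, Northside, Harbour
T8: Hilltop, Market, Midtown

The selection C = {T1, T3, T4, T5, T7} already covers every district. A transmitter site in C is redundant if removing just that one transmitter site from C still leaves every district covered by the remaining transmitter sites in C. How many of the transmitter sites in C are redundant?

0

Drop T1: Elmwood uncovered — not redundant.
Drop T3: Southbank uncovered — not redundant.
Drop T4: Parkview uncovered — not redundant.
Drop T5: Old Town uncovered — not redundant.
Drop T7: Midtown, Northside uncovered — not redundant.
None of the transmitter sites in C is redundant.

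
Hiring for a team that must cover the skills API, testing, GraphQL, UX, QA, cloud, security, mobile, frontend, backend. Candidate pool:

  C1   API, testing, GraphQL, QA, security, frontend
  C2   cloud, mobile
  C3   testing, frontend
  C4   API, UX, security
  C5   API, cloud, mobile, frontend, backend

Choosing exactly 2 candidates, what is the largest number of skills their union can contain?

Choosing C1, C5 covers {API, testing, GraphQL, QA, cloud, security, mobile, frontend, backend} — 9 skills.
No choice of 2 candidates does better; here UX is left uncovered.

9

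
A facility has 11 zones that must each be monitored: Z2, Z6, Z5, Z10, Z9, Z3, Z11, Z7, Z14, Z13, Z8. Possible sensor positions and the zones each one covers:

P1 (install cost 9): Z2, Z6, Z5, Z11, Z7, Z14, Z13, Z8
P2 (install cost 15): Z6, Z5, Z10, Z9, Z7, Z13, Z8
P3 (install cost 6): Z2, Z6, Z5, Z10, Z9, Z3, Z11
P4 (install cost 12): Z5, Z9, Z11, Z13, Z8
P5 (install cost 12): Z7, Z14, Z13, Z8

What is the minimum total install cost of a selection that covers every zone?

P1, P3 cover every zone at install cost 9 + 6 = 15.
Any cover uses at least 2 sensor positions; among all covering selections none totals below 15.

15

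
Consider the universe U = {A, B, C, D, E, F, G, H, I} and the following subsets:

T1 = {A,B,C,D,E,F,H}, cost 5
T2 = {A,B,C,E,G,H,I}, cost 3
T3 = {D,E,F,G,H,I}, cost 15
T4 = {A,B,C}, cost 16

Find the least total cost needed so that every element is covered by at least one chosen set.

T1, T2 cover every element at cost 5 + 3 = 8.
Any cover uses at least 2 sets; among all covering selections none totals below 8.

8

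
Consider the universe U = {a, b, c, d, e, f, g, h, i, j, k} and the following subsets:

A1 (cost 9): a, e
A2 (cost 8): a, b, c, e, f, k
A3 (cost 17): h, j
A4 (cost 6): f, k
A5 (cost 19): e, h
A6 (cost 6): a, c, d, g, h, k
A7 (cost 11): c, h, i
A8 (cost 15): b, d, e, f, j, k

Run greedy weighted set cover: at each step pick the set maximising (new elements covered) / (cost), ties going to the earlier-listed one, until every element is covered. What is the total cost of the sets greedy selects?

40

Pick 1: A6 adds 6 new (a, c, d, g, h, k) at cost 6 (ratio 6/6).
Pick 2: A2 adds 3 new (b, e, f) at cost 8 (ratio 3/8).
Pick 3: A7 adds 1 new (i) at cost 11 (ratio 1/11).
Pick 4: A8 adds 1 new (j) at cost 15 (ratio 1/15).
Greedy total cost: 6 + 8 + 11 + 15 = 40. (The true optimum is 32, so greedy overshoots here.)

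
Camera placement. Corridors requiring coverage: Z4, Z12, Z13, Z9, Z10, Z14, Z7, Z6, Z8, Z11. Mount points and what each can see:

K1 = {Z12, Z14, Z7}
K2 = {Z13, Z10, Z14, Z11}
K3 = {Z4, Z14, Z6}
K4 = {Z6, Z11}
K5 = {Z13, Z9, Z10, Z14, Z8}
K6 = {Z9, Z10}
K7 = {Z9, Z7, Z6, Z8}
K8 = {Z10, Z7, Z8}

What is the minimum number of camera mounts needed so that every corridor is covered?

4

K1, K2, K3, K5 together cover {Z4, Z12, Z13, Z9, Z10, Z14, Z7, Z6, Z8, Z11} — every corridor.
No 3 of the 8 camera mounts cover everything (all 56 triples fall short), so 4 is minimum.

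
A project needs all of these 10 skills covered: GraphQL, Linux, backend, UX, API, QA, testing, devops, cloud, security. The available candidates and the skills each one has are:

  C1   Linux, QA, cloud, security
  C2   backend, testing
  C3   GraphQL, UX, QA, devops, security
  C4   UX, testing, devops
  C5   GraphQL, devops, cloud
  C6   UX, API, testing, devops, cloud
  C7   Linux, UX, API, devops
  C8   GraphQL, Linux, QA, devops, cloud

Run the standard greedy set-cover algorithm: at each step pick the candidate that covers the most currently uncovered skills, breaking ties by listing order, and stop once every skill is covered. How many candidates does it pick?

Pick 1: C3 covers 5 new skills (GraphQL, UX, QA, devops, security).
Pick 2: C6 covers 3 new skills (API, testing, cloud).
Pick 3: C1 covers 1 new skills (Linux).
Pick 4: C2 covers 1 new skills (backend).
Greedy uses 4 candidates.

4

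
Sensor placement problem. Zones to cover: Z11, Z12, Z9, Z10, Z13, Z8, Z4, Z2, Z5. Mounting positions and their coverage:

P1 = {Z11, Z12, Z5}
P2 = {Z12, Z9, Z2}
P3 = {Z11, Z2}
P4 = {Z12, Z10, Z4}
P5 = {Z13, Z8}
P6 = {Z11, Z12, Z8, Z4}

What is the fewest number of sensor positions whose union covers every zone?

P1, P2, P4, P5 together cover {Z11, Z12, Z9, Z10, Z13, Z8, Z4, Z2, Z5} — every zone.
No 3 of the 6 sensor positions cover everything (all 20 triples fall short), so 4 is minimum.
Greedy (largest uncovered first) would take P6, P2, P1, P4, P5 — 5 sensor positions — but 4 suffice.

4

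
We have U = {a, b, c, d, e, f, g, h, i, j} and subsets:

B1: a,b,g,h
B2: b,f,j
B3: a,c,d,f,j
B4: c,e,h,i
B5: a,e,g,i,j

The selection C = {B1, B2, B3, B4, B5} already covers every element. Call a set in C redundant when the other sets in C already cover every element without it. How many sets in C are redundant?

Drop B1: the rest still cover every element — redundant.
Drop B2: the rest still cover every element — redundant.
Drop B3: d uncovered — not redundant.
Drop B4: the rest still cover every element — redundant.
Drop B5: the rest still cover every element — redundant.
4 redundant: B1, B2, B4, B5.

4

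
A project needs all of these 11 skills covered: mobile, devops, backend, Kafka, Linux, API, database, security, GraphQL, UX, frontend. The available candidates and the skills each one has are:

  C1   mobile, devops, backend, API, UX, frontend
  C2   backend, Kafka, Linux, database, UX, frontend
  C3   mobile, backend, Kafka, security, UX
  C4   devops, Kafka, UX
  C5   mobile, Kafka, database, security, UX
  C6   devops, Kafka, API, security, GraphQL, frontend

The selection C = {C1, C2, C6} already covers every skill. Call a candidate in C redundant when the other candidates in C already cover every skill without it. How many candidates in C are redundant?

0

Drop C1: mobile uncovered — not redundant.
Drop C2: Linux, database uncovered — not redundant.
Drop C6: security, GraphQL uncovered — not redundant.
None of the candidates in C is redundant.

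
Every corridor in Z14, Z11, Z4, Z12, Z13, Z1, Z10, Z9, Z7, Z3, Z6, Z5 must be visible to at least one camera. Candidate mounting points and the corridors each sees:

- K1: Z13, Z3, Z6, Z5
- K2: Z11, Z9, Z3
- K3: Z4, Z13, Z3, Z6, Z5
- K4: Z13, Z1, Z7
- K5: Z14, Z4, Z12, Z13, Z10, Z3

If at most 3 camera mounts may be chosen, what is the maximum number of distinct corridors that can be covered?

Choosing K1, K2, K5 covers {Z14, Z11, Z4, Z12, Z13, Z10, Z9, Z3, Z6, Z5} — 10 corridors.
No choice of 3 camera mounts does better; here Z1, Z7 are left uncovered.

10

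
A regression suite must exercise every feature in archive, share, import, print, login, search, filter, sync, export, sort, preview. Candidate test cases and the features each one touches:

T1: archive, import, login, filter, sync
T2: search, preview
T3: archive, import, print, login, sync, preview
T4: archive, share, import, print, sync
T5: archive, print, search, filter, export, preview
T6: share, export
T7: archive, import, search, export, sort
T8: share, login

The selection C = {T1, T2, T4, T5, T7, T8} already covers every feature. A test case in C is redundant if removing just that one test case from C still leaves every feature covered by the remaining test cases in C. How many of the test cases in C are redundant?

Drop T1: the rest still cover every feature — redundant.
Drop T2: the rest still cover every feature — redundant.
Drop T4: the rest still cover every feature — redundant.
Drop T5: the rest still cover every feature — redundant.
Drop T7: sort uncovered — not redundant.
Drop T8: the rest still cover every feature — redundant.
5 redundant: T1, T2, T4, T5, T8.

5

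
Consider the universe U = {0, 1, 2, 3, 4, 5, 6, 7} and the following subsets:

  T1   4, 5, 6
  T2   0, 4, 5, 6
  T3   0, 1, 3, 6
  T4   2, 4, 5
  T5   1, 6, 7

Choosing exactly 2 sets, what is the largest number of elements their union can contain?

Choosing T3, T4 covers {0, 1, 2, 3, 4, 5, 6} — 7 elements.
No choice of 2 sets does better; here 7 is left uncovered.

7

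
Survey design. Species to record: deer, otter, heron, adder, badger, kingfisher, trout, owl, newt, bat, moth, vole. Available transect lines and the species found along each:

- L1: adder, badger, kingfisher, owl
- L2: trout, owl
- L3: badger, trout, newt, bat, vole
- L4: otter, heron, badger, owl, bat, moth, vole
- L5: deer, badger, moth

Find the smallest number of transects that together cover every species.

L1, L3, L4, L5 together cover {deer, otter, heron, adder, badger, kingfisher, trout, owl, newt, bat, moth, vole} — every species.
No 3 of the 5 transects cover everything (all 10 triples fall short), so 4 is minimum.

4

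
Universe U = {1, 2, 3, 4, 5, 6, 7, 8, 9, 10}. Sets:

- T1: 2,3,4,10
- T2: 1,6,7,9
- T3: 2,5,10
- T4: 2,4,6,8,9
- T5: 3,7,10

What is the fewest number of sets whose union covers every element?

T1, T2, T3, T4 together cover {1, 2, 3, 4, 5, 6, 7, 8, 9, 10} — every element.
No 3 of the 5 sets cover everything (all 10 triples fall short), so 4 is minimum.

4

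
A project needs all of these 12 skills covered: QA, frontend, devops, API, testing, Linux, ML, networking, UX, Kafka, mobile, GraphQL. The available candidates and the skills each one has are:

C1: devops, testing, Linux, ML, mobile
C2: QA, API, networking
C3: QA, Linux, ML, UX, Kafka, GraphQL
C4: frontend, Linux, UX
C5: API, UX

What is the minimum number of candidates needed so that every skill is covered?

C1, C2, C3, C4 together cover {QA, frontend, devops, API, testing, Linux, ML, networking, UX, Kafka, mobile, GraphQL} — every skill.
No 3 of the 5 candidates cover everything (all 10 triples fall short), so 4 is minimum.

4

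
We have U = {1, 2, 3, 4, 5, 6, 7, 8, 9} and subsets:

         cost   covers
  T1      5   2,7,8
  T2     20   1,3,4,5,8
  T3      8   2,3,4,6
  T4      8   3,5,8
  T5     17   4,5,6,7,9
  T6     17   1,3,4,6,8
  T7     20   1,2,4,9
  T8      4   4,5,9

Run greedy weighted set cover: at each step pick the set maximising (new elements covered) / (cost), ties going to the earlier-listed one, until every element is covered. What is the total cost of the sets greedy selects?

34

Pick 1: T8 adds 3 new (4, 5, 9) at cost 4 (ratio 3/4).
Pick 2: T1 adds 3 new (2, 7, 8) at cost 5 (ratio 3/5).
Pick 3: T3 adds 2 new (3, 6) at cost 8 (ratio 2/8).
Pick 4: T6 adds 1 new (1) at cost 17 (ratio 1/17).
Greedy total cost: 4 + 5 + 8 + 17 = 34. (The true optimum is 26, so greedy overshoots here.)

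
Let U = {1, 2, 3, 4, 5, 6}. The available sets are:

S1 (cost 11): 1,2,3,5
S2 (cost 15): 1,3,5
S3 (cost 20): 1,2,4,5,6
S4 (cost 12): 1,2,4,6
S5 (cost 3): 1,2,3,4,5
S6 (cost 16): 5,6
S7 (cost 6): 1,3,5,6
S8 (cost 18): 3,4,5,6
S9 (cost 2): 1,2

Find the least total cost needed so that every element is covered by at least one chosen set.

S5, S7 cover every element at cost 3 + 6 = 9.
Any cover uses at least 2 sets; among all covering selections none totals below 9.

9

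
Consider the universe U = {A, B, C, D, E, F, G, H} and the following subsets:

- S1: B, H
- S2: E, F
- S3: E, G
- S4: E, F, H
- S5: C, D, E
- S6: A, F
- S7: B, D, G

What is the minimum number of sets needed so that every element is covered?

4

S1, S3, S5, S6 together cover {A, B, C, D, E, F, G, H} — every element.
No 3 of the 7 sets cover everything (all 35 triples fall short), so 4 is minimum.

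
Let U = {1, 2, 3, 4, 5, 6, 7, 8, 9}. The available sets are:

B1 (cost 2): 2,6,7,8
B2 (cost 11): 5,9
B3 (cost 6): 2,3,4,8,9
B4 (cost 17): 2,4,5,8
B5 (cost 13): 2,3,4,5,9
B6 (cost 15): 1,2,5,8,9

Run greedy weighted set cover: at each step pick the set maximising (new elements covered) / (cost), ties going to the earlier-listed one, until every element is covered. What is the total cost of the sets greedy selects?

Pick 1: B1 adds 4 new (2, 6, 7, 8) at cost 2 (ratio 4/2).
Pick 2: B3 adds 3 new (3, 4, 9) at cost 6 (ratio 3/6).
Pick 3: B6 adds 2 new (1, 5) at cost 15 (ratio 2/15).
Greedy total cost: 2 + 6 + 15 = 23.

23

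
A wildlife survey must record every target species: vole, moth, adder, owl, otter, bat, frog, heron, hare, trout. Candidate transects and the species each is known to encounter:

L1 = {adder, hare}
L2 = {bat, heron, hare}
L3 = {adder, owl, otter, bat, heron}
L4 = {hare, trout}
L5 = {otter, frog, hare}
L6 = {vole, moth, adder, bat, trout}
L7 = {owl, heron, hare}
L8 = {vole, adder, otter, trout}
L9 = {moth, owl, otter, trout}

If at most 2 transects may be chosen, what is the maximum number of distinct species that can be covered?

Choosing L3, L6 covers {vole, moth, adder, owl, otter, bat, heron, trout} — 8 species.
No choice of 2 transects does better; here frog, hare are left uncovered.

8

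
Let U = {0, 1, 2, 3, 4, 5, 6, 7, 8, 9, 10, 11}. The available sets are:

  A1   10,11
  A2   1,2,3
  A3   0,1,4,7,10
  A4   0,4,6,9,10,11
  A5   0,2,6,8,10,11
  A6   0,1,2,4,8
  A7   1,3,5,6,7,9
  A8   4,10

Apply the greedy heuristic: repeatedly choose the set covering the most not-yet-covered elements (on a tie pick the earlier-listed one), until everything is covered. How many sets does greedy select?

Pick 1: A4 covers 6 new elements (0, 4, 6, 9, 10, 11).
Pick 2: A7 covers 4 new elements (1, 3, 5, 7).
Pick 3: A5 covers 2 new elements (2, 8).
Greedy uses 3 sets.

3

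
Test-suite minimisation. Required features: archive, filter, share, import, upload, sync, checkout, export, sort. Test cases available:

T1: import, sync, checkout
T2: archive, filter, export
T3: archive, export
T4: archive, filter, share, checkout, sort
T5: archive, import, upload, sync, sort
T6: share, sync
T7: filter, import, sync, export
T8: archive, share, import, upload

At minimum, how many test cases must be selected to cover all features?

T2, T4, T5 together cover {archive, filter, share, import, upload, sync, checkout, export, sort} — every feature.
No 2 of the 8 test cases cover everything (all 28 pairs fall short), so 3 is minimum.

3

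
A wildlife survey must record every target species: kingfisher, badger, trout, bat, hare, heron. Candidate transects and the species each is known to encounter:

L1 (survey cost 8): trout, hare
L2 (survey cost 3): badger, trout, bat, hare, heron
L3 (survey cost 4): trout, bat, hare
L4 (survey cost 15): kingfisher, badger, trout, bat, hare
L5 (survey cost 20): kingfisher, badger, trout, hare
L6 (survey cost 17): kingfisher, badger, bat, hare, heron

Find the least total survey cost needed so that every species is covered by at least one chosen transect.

18

L2, L4 cover every species at survey cost 3 + 15 = 18.
Any cover uses at least 2 transects; among all covering selections none totals below 18.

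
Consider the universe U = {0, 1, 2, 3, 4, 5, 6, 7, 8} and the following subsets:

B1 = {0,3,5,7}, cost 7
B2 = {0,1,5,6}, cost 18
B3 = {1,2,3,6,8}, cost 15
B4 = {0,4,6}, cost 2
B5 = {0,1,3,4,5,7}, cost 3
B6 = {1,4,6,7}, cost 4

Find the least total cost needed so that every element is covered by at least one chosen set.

18

B3, B5 cover every element at cost 15 + 3 = 18.
Any cover uses at least 2 sets; among all covering selections none totals below 18.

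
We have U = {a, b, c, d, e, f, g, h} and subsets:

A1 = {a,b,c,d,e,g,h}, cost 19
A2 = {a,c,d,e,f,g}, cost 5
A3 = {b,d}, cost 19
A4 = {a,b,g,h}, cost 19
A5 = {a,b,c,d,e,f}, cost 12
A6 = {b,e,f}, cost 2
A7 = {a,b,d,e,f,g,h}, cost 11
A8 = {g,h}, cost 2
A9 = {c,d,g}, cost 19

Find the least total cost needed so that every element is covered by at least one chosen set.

A2, A6, A8 cover every element at cost 5 + 2 + 2 = 9.
Any cover uses at least 2 sets; among all covering selections none totals below 9.

9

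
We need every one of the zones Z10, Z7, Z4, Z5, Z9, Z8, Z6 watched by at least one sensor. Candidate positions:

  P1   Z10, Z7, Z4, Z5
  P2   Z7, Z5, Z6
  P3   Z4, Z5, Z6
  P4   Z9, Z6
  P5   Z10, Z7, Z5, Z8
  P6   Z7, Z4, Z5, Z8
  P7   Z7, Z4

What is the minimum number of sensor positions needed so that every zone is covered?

P1, P4, P5 together cover {Z10, Z7, Z4, Z5, Z9, Z8, Z6} — every zone.
No 2 of the 7 sensor positions cover everything (all 21 pairs fall short), so 3 is minimum.

3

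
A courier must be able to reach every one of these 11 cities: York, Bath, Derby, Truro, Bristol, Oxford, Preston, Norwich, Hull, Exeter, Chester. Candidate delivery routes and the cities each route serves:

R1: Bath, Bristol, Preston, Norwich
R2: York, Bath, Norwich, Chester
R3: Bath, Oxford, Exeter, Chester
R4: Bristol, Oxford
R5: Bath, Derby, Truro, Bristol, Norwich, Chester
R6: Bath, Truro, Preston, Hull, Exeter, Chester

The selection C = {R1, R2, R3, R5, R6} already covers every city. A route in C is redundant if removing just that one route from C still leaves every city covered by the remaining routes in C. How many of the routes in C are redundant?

Drop R1: the rest still cover every city — redundant.
Drop R2: York uncovered — not redundant.
Drop R3: Oxford uncovered — not redundant.
Drop R5: Derby uncovered — not redundant.
Drop R6: Hull uncovered — not redundant.
1 redundant: R1.

1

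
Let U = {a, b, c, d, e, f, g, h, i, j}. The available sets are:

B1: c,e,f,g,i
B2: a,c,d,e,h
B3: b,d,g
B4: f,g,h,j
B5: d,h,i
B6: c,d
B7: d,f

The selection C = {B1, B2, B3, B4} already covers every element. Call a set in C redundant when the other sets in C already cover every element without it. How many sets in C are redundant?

0

Drop B1: i uncovered — not redundant.
Drop B2: a uncovered — not redundant.
Drop B3: b uncovered — not redundant.
Drop B4: j uncovered — not redundant.
None of the sets in C is redundant.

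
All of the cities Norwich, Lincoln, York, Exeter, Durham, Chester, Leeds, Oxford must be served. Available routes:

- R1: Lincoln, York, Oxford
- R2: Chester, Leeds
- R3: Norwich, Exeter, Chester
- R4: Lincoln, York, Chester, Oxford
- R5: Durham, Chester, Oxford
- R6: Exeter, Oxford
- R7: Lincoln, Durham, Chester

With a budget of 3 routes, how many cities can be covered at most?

Choosing R1, R2, R3 covers {Norwich, Lincoln, York, Exeter, Chester, Leeds, Oxford} — 7 cities.
No choice of 3 routes does better; here Durham is left uncovered.

7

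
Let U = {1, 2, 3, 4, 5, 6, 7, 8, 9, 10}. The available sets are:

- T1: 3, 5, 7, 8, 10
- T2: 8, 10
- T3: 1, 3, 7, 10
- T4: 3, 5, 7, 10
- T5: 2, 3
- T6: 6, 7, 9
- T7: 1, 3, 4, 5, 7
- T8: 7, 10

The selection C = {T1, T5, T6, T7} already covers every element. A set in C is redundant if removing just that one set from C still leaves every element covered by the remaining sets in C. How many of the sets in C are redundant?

0

Drop T1: 8, 10 uncovered — not redundant.
Drop T5: 2 uncovered — not redundant.
Drop T6: 6, 9 uncovered — not redundant.
Drop T7: 1, 4 uncovered — not redundant.
None of the sets in C is redundant.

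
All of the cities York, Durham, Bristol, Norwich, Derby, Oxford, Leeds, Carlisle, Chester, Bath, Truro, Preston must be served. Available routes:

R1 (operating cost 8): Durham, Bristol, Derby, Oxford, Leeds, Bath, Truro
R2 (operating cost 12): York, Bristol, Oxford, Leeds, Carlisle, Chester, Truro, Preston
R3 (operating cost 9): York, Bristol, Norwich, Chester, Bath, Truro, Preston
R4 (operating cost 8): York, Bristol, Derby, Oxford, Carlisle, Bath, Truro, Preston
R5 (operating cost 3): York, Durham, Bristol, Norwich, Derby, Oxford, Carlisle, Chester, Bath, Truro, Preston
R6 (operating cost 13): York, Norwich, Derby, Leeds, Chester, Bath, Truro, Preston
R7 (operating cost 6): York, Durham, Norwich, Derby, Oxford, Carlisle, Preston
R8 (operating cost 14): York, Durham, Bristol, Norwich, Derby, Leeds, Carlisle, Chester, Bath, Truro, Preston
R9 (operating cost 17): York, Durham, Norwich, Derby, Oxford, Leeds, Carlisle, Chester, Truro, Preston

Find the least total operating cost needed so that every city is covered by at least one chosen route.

R1, R5 cover every city at operating cost 8 + 3 = 11.
Any cover uses at least 2 routes; among all covering selections none totals below 11.

11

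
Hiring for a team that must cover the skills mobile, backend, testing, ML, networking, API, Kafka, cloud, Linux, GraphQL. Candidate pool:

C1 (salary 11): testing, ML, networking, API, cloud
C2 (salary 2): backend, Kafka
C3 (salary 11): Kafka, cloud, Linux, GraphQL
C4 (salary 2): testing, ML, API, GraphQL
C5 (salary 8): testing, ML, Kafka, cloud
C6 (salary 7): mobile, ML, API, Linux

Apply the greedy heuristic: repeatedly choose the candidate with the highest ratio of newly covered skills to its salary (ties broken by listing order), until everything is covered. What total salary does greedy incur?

Pick 1: C4 adds 4 new (testing, ML, API, GraphQL) at salary 2 (ratio 4/2).
Pick 2: C2 adds 2 new (backend, Kafka) at salary 2 (ratio 2/2).
Pick 3: C6 adds 2 new (mobile, Linux) at salary 7 (ratio 2/7).
Pick 4: C1 adds 2 new (networking, cloud) at salary 11 (ratio 2/11).
Greedy total salary: 2 + 2 + 7 + 11 = 22.

22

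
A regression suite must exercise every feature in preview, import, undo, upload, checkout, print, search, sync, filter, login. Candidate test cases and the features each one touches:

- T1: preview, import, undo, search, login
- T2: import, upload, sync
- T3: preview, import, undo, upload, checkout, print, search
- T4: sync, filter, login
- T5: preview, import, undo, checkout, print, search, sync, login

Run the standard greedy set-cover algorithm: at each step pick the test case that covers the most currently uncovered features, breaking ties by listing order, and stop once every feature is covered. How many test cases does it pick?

Pick 1: T5 covers 8 new features (preview, import, undo, checkout, print, search, sync, login).
Pick 2: T2 covers 1 new features (upload).
Pick 3: T4 covers 1 new features (filter).
Greedy uses 3 test cases. (The true minimum is 2.)

3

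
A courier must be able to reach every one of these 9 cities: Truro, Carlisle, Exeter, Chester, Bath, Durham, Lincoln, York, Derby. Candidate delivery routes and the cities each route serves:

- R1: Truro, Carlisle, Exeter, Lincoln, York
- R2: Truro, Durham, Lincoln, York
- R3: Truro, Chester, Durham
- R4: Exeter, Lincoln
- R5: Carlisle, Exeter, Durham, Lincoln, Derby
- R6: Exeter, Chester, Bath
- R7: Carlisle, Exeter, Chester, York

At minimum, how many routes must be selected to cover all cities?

3

R1, R5, R6 together cover {Truro, Carlisle, Exeter, Chester, Bath, Durham, Lincoln, York, Derby} — every city.
No 2 of the 7 routes cover everything (all 21 pairs fall short), so 3 is minimum.
Greedy (largest uncovered first) would take R1, R3, R5, R6 — 4 routes — but 3 suffice.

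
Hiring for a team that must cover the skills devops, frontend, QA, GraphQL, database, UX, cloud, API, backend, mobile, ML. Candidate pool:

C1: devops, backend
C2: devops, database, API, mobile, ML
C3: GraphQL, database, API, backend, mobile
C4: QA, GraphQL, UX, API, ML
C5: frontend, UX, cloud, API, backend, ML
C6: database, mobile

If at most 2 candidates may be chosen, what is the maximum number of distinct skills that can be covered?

9

Choosing C2, C5 covers {devops, frontend, database, UX, cloud, API, backend, mobile, ML} — 9 skills.
No choice of 2 candidates does better; here QA, GraphQL are left uncovered.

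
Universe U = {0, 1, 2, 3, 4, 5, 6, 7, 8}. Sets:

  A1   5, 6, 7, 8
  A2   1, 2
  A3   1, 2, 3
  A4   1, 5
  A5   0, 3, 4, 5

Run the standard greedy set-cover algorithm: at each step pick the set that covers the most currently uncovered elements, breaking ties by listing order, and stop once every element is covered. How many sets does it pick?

Pick 1: A1 covers 4 new elements (5, 6, 7, 8).
Pick 2: A3 covers 3 new elements (1, 2, 3).
Pick 3: A5 covers 2 new elements (0, 4).
Greedy uses 3 sets.

3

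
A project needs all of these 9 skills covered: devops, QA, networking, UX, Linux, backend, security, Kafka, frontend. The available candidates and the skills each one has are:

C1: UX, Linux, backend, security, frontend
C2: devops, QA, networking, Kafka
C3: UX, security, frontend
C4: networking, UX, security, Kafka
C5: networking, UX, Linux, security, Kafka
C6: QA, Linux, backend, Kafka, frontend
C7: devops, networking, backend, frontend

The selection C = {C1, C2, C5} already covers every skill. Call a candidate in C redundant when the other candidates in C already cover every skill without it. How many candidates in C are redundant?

1

Drop C1: backend, frontend uncovered — not redundant.
Drop C2: devops, QA uncovered — not redundant.
Drop C5: the rest still cover every skill — redundant.
1 redundant: C5.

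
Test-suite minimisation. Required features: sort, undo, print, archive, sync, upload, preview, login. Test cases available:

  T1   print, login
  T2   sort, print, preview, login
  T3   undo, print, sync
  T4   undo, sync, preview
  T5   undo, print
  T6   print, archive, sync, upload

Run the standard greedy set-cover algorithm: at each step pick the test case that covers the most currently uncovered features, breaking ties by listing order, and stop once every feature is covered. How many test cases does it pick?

Pick 1: T2 covers 4 new features (sort, print, preview, login).
Pick 2: T6 covers 3 new features (archive, sync, upload).
Pick 3: T3 covers 1 new features (undo).
Greedy uses 3 test cases.

3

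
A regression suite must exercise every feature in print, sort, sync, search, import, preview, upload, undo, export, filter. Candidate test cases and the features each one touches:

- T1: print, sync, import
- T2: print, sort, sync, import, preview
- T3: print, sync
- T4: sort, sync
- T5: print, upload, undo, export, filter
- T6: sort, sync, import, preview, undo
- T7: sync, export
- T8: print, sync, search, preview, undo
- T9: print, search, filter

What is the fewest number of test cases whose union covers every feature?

3

T2, T5, T8 together cover {print, sort, sync, search, import, preview, upload, undo, export, filter} — every feature.
No 2 of the 9 test cases cover everything (all 36 pairs fall short), so 3 is minimum.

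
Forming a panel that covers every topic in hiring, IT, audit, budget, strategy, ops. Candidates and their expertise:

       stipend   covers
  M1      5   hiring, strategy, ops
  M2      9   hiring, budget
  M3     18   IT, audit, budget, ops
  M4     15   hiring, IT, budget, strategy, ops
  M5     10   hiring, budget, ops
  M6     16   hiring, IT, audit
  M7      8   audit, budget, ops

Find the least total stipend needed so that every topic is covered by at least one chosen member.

M1, M3 cover every topic at stipend 5 + 18 = 23.
Any cover uses at least 2 members; among all covering selections none totals below 23.
Greedy by coverage-per-stipend would pick M1, M7, M4 for 28 — worse than the optimum 23.

23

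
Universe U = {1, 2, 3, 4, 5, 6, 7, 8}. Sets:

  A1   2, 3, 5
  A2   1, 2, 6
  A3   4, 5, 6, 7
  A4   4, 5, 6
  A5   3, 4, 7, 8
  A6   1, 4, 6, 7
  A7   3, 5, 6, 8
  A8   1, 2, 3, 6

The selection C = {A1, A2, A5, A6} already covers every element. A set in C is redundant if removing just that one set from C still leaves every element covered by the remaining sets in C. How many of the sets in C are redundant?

2

Drop A1: 5 uncovered — not redundant.
Drop A2: the rest still cover every element — redundant.
Drop A5: 8 uncovered — not redundant.
Drop A6: the rest still cover every element — redundant.
2 redundant: A2, A6.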